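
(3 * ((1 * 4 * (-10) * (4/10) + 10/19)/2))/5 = -441/95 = -4.64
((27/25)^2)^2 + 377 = 147797066/390625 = 378.36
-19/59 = -0.32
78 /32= 39 /16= 2.44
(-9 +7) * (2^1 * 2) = -8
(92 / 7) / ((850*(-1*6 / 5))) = -23 / 1785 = -0.01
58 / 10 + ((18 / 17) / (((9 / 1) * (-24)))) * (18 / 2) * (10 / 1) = 911 / 170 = 5.36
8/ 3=2.67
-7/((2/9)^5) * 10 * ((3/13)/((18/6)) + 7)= -47534445/52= -914123.94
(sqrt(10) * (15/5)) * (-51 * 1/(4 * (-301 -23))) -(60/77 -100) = 99.59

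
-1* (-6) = 6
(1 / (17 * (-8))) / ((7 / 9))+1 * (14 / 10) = 1.39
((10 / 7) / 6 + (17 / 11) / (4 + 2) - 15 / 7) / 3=-761 / 1386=-0.55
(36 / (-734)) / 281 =-18 / 103127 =-0.00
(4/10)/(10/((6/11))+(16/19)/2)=114/5345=0.02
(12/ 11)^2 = 144/ 121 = 1.19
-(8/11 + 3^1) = -41/11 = -3.73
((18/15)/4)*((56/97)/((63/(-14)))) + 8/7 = 11248/10185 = 1.10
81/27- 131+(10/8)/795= -81407/636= -128.00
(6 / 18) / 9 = 1 / 27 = 0.04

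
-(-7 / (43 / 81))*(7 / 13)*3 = 11907 / 559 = 21.30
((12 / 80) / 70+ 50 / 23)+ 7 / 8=24561 / 8050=3.05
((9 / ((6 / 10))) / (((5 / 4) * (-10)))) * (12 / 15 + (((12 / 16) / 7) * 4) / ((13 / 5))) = -2634 / 2275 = -1.16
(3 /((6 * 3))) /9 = 1 /54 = 0.02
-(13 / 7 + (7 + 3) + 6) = -125 / 7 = -17.86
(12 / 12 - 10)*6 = -54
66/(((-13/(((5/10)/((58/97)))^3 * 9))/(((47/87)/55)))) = -386060679/1471144480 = -0.26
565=565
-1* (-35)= 35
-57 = -57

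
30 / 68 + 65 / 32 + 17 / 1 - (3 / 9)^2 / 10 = 476413 / 24480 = 19.46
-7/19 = -0.37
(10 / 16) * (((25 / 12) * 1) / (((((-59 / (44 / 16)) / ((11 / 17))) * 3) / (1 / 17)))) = -15125 / 19642752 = -0.00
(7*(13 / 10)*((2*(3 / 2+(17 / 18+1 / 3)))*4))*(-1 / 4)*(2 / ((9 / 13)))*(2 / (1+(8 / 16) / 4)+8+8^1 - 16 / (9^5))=-12418471520 / 4782969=-2596.39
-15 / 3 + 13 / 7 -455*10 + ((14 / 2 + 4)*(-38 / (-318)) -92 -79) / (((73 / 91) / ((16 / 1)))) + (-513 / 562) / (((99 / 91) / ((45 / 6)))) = -7980093467341 / 1004562636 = -7943.85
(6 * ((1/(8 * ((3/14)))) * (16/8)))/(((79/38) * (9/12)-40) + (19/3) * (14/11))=-35112/152387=-0.23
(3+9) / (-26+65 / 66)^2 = 52272 / 2725801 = 0.02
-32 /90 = -16 /45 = -0.36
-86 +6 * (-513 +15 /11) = -3155.82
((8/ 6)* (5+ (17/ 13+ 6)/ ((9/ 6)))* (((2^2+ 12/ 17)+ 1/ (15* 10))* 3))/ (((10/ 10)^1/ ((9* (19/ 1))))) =35161742/ 1105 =31820.58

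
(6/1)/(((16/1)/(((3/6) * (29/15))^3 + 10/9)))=54389/72000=0.76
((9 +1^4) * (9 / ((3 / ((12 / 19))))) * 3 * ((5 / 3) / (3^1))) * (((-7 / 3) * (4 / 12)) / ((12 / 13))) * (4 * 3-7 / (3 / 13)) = 250250 / 513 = 487.82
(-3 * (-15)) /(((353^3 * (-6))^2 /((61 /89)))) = 305 /688808075833076324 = 0.00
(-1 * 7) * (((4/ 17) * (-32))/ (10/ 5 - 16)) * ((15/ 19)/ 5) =-192/ 323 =-0.59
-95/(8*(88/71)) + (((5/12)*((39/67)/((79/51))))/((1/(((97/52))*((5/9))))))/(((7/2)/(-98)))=-157893055/11178816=-14.12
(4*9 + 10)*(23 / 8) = 529 / 4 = 132.25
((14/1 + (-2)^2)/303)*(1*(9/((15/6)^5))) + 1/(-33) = -258601/10415625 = -0.02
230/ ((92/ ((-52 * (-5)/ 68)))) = 325/ 34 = 9.56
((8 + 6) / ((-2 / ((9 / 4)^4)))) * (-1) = 45927 / 256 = 179.40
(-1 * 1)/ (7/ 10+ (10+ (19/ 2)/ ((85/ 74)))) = -34/ 645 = -0.05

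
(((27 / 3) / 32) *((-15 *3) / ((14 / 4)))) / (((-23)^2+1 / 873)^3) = -269462139885 / 11031398949741568384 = -0.00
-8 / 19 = -0.42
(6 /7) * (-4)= -24 /7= -3.43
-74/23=-3.22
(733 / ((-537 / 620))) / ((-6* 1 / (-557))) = -126567110 / 1611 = -78564.31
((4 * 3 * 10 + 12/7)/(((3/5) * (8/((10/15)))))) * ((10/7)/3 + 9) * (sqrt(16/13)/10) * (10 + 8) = 56516 * sqrt(13)/637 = 319.89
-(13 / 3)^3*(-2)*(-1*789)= -1155622 / 9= -128402.44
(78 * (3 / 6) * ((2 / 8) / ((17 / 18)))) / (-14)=-351 / 476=-0.74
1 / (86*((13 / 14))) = 7 / 559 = 0.01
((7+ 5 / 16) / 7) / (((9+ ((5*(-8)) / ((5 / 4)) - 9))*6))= -39 / 7168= -0.01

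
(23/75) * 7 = 161/75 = 2.15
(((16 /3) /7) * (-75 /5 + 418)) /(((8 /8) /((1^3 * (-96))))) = -206336 /7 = -29476.57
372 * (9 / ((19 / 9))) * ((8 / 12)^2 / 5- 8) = -12546.19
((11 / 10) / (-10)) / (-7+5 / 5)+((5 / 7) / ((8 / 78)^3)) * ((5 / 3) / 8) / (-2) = -37064519 / 537600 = -68.94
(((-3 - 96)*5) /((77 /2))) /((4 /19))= -855 /14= -61.07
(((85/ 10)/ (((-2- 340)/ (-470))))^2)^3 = 4065375840149925015625/ 1600135042849344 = 2540645.47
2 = 2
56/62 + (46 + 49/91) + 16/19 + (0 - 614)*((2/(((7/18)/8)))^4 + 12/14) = -1759325834.73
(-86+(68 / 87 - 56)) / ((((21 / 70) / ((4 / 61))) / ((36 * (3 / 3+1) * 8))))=-31452160 / 1769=-17779.63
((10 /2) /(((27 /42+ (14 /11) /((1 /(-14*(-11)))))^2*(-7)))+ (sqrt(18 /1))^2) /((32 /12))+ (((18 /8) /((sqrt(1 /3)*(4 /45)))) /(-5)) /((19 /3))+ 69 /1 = 2296439517 /30316036 - 243*sqrt(3) /304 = 74.37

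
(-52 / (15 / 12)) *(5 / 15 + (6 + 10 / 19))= -285.36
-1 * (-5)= 5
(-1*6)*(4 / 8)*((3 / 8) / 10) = -9 / 80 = -0.11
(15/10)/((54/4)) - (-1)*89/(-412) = -389/3708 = -0.10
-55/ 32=-1.72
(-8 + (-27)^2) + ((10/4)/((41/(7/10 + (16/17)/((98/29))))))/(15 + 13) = 721.00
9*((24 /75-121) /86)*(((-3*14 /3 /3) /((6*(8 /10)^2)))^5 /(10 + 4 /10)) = 99036560546875 /30766050312192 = 3.22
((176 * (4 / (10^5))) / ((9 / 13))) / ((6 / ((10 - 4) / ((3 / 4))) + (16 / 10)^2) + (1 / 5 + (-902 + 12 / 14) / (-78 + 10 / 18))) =5581576 / 8313445125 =0.00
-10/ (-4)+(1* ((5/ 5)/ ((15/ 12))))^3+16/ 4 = 1753/ 250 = 7.01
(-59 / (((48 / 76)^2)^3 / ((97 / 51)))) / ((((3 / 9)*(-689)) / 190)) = 1462.66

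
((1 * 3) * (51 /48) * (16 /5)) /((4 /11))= 28.05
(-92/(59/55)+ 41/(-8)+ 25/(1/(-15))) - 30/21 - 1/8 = -772213/1652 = -467.44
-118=-118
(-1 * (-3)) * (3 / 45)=1 / 5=0.20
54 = 54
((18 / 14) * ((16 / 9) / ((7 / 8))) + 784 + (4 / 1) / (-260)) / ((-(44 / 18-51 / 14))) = 45095598 / 68705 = 656.37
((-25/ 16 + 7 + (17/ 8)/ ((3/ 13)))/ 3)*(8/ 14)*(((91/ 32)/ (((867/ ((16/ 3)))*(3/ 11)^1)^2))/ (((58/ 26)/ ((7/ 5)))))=0.00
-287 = -287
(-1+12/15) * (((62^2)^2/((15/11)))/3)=-162539696/225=-722398.65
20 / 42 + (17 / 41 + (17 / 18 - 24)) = -114503 / 5166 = -22.16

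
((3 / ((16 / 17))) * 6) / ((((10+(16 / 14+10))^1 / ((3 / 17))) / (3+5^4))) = 29673 / 296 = 100.25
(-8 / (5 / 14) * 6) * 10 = -1344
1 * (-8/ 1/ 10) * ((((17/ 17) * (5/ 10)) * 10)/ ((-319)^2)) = -4/ 101761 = -0.00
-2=-2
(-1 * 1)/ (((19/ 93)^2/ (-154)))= 3689.60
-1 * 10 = -10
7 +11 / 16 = 123 / 16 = 7.69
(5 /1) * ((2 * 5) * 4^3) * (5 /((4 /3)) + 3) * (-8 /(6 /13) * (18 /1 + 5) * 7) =-60278400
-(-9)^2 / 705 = -0.11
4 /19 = 0.21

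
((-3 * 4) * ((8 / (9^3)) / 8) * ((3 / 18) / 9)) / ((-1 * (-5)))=-2 / 32805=-0.00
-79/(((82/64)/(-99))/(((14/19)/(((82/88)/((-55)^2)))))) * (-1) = -466356844800/31939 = -14601485.48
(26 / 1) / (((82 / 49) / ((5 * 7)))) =22295 / 41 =543.78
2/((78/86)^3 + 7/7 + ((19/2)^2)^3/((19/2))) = 0.00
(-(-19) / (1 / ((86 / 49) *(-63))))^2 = 216266436 / 49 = 4413600.73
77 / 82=0.94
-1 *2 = -2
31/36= 0.86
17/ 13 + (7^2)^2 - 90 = 30060/ 13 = 2312.31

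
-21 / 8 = -2.62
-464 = -464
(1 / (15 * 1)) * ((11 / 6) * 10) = 11 / 9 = 1.22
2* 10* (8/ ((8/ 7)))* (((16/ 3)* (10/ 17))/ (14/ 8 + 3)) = 89600/ 969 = 92.47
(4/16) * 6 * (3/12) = 3/8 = 0.38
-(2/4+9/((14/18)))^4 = -815730721/38416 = -21234.14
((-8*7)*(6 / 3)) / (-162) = 56 / 81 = 0.69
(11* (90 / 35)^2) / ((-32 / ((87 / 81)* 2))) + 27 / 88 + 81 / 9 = 19077 / 4312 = 4.42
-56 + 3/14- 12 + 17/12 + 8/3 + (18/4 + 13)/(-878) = -587456/9219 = -63.72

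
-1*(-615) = 615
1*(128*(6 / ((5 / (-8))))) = -1228.80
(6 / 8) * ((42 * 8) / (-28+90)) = 126 / 31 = 4.06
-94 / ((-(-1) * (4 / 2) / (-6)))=282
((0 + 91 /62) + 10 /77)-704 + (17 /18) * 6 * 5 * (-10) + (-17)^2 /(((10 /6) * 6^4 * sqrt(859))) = -14117707 /14322 + 289 * sqrt(859) /1855440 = -985.73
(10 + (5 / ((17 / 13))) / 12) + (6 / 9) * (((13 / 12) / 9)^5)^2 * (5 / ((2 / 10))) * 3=18935571388836592368305 / 1835086247681868693504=10.32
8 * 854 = 6832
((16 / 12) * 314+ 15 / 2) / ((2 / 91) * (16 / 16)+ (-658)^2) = 232687 / 236398356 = 0.00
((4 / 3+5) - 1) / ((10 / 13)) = 104 / 15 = 6.93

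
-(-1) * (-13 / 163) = -13 / 163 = -0.08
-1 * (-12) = 12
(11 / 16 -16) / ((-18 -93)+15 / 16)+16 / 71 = 45571 / 125031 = 0.36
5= 5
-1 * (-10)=10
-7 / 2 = -3.50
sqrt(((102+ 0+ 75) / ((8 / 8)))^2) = 177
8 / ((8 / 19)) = 19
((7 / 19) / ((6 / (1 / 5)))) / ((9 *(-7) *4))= -1 / 20520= -0.00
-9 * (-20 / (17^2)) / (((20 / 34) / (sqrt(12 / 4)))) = 18 * sqrt(3) / 17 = 1.83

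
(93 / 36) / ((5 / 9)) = 93 / 20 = 4.65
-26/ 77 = -0.34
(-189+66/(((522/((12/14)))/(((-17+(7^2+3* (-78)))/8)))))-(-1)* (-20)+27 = -75003/406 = -184.74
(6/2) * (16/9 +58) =538/3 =179.33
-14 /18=-7 /9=-0.78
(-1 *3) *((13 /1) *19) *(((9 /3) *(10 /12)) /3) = -1235 /2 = -617.50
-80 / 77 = -1.04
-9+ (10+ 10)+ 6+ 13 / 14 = 251 / 14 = 17.93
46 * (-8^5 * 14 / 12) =-5275648 / 3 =-1758549.33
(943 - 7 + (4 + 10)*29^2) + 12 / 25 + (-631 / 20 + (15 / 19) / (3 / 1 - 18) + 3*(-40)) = 23861867 / 1900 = 12558.88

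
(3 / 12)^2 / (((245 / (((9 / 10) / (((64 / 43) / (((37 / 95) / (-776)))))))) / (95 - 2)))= -0.00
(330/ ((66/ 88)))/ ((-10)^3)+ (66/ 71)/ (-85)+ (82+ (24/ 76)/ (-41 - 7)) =374002761/ 4586600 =81.54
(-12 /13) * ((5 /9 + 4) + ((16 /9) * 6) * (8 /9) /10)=-2972 /585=-5.08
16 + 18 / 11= 194 / 11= 17.64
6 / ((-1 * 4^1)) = -3 / 2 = -1.50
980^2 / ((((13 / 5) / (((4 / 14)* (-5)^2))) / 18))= 47492307.69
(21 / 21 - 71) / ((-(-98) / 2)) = -10 / 7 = -1.43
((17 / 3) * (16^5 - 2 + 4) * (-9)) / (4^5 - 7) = -5941942 / 113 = -52583.56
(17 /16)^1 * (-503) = -8551 /16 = -534.44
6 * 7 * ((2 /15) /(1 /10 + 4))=1.37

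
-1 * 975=-975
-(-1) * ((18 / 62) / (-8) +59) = 14623 / 248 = 58.96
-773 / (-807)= 773 / 807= 0.96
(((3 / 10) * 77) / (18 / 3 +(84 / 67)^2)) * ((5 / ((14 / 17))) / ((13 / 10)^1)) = 76313 / 5356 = 14.25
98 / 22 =49 / 11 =4.45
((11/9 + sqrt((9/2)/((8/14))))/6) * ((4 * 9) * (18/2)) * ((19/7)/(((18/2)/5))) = 2090/21 + 855 * sqrt(14)/14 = 328.03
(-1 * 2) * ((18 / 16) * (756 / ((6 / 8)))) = -2268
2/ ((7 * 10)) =1/ 35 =0.03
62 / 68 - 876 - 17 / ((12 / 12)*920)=-13686669 / 15640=-875.11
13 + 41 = 54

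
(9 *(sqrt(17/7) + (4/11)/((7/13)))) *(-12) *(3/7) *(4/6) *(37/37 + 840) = -181656 *sqrt(119)/49 - 9446112/539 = -57966.74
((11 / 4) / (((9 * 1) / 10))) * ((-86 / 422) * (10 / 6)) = -11825 / 11394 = -1.04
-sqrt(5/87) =-sqrt(435)/87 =-0.24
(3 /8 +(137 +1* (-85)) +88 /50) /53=10827 /10600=1.02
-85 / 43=-1.98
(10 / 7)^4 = 10000 / 2401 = 4.16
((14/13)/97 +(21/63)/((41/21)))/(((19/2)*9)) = 18802/8840871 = 0.00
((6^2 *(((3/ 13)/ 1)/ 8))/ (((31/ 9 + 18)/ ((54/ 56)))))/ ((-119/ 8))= -6561/ 2089997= -0.00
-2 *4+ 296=288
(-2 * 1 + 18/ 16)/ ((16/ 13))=-91/ 128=-0.71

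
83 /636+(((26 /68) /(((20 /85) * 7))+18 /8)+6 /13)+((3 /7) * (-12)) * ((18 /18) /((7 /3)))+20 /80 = 907579 /810264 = 1.12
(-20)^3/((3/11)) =-88000/3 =-29333.33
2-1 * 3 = -1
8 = 8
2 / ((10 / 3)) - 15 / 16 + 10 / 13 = 449 / 1040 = 0.43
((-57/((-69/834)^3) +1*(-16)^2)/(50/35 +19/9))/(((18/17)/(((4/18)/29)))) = 146103084904/708155901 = 206.31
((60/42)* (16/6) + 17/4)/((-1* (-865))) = 0.01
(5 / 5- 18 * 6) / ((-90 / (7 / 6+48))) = 6313 / 108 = 58.45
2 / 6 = 1 / 3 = 0.33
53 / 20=2.65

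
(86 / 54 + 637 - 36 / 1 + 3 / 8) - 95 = 507.97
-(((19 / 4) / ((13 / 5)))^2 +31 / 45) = -4.03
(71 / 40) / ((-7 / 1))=-71 / 280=-0.25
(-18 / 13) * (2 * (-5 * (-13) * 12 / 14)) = -1080 / 7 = -154.29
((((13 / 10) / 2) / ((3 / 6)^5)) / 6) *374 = 19448 / 15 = 1296.53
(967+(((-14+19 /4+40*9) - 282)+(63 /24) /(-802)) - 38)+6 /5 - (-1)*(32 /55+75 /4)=359330133 /352880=1018.28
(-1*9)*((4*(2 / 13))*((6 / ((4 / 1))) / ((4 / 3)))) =-81 / 13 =-6.23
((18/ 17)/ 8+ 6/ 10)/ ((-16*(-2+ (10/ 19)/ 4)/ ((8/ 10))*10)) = 4731/ 2414000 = 0.00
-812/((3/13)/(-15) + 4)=-7540/37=-203.78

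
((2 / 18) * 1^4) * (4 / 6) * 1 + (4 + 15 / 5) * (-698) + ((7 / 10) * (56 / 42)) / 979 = -645748274 / 132165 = -4885.92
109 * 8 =872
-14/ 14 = -1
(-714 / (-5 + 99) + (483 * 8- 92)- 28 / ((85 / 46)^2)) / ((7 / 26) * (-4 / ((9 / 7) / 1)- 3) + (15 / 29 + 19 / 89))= -770351129481726 / 187567986575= -4107.05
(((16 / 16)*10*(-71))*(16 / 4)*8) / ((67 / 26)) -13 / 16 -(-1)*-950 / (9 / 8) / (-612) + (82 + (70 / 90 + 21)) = -12860714663 / 1476144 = -8712.37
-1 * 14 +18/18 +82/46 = -258/23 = -11.22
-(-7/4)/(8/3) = 0.66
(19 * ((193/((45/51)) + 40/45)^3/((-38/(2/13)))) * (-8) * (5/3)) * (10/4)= 3861236273548/142155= 27162155.91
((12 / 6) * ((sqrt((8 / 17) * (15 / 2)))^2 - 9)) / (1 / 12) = -2232 / 17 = -131.29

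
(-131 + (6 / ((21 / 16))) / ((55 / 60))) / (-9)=9703 / 693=14.00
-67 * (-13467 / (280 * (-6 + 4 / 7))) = -902289 / 1520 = -593.61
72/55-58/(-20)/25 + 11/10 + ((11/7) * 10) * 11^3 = 201338054/9625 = 20918.24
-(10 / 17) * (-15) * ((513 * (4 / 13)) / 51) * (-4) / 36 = -11400 / 3757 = -3.03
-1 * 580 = -580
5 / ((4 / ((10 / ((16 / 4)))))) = 25 / 8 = 3.12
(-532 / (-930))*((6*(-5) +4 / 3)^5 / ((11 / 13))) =-13087760.33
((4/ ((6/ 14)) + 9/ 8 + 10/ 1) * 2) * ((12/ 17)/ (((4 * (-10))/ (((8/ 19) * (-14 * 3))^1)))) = 20622/ 1615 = 12.77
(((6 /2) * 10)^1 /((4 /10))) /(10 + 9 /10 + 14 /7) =250 /43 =5.81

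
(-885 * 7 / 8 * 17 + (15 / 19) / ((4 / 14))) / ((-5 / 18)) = 3601017 / 76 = 47381.80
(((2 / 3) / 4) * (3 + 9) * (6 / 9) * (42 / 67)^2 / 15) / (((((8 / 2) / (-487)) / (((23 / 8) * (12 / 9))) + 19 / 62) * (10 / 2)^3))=544458208 / 592915536875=0.00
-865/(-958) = 865/958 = 0.90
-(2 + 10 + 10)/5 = -22/5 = -4.40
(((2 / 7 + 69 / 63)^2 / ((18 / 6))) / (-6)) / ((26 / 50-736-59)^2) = -0.00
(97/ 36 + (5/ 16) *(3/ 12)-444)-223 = -382595/ 576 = -664.23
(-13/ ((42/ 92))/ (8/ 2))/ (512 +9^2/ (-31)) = -0.01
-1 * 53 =-53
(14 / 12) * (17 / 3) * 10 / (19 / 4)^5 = 609280 / 22284891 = 0.03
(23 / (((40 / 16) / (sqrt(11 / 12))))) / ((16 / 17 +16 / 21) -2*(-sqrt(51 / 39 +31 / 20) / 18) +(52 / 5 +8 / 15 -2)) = -1954218*sqrt(1593735) / 168646507613 +24319471176*sqrt(33) / 168646507613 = 0.81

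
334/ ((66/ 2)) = 334/ 33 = 10.12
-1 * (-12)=12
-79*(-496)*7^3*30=403203360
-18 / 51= -6 / 17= -0.35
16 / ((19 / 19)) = 16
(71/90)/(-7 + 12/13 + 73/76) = -35074/227475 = -0.15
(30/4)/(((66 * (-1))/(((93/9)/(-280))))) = 31/7392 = 0.00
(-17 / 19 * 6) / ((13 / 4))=-1.65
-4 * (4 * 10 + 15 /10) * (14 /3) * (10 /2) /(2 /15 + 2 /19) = -275975 /17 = -16233.82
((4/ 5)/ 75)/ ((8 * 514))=1/ 385500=0.00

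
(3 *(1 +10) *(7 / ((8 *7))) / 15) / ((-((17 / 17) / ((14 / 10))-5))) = 77 / 1200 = 0.06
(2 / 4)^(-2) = 4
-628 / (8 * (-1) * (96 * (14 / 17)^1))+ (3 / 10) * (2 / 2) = 17377 / 13440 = 1.29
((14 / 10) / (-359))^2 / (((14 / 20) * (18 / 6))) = 14 / 1933215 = 0.00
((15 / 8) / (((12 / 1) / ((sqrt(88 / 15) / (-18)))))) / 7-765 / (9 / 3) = -255-sqrt(330) / 6048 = -255.00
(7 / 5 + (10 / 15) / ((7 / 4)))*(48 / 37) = 2992 / 1295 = 2.31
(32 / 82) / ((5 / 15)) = 48 / 41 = 1.17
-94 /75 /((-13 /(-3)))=-94 /325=-0.29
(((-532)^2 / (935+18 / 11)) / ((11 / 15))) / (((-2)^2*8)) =265335 / 20606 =12.88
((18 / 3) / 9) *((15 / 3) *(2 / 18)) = 10 / 27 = 0.37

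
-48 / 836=-12 / 209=-0.06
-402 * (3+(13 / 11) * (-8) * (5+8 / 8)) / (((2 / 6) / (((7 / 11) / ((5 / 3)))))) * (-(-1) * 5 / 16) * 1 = 7483833 / 968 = 7731.23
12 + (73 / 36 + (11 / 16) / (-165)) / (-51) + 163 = 6424543 / 36720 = 174.96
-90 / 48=-15 / 8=-1.88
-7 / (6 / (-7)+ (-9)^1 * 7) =49 / 447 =0.11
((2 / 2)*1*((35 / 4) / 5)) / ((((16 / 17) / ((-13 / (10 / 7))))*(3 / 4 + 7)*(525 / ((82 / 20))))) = -63427 / 3720000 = -0.02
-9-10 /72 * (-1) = -319 /36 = -8.86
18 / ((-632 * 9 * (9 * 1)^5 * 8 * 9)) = -1 / 1343482848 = -0.00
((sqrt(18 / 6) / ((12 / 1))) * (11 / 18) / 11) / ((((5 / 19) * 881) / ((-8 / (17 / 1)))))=-19 * sqrt(3) / 2021895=-0.00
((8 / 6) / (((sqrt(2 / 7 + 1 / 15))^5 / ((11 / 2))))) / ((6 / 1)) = 13475 * sqrt(3885) / 50653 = 16.58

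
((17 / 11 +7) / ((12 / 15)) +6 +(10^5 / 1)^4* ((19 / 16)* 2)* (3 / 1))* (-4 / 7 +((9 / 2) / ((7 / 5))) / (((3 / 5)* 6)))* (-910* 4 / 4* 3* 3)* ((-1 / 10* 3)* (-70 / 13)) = -133315875000000000003121335 / 44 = -3029906250000000000070939.00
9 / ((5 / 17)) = 153 / 5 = 30.60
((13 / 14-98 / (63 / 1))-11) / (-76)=1465 / 9576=0.15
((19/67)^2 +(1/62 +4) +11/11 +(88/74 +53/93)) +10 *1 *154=47787471925/30893298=1546.86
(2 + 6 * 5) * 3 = 96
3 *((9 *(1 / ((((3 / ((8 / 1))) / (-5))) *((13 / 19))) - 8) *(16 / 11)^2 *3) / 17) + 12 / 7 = -51546756 / 187187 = -275.38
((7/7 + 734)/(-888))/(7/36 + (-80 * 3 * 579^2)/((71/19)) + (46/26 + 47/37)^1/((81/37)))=18316935/476477086416062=0.00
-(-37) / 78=37 / 78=0.47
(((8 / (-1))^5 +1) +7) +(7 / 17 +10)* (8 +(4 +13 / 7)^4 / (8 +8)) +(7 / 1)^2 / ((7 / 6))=-20812652943 / 653072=-31868.85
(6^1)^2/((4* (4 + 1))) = 9/5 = 1.80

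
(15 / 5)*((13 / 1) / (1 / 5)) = 195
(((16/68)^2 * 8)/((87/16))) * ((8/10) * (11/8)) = 11264/125715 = 0.09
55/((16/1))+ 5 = 135/16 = 8.44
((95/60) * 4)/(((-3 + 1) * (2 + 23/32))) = -304/261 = -1.16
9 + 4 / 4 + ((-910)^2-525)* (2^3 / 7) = 945810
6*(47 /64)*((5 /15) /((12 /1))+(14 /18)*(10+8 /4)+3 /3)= 17531 /384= 45.65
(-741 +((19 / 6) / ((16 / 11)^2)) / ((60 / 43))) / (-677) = 1.09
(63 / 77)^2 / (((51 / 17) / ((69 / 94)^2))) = 128547 / 1069156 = 0.12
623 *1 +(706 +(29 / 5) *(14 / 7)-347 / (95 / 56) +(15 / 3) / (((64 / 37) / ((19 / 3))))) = 4211105 / 3648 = 1154.36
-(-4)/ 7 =4/ 7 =0.57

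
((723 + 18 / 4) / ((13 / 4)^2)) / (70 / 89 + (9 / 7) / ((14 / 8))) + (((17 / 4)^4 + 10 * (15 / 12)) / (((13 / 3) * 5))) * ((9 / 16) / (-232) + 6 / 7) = 1093311958359507 / 18644388904960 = 58.64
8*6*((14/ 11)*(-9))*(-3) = 18144/ 11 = 1649.45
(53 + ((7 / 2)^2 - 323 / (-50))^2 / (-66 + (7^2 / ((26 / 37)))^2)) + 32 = 689591620829 / 8105882500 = 85.07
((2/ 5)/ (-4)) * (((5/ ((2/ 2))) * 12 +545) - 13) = -296/ 5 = -59.20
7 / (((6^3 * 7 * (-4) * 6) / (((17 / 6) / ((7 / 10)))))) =-85 / 108864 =-0.00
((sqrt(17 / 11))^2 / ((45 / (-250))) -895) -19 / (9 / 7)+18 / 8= -40309 / 44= -916.11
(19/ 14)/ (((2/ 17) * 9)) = 323/ 252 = 1.28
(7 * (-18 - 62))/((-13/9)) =5040/13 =387.69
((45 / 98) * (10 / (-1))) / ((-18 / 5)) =125 / 98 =1.28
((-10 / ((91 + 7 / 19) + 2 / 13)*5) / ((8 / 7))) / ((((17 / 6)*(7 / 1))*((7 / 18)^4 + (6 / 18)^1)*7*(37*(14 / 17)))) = -243085050 / 766270032227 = -0.00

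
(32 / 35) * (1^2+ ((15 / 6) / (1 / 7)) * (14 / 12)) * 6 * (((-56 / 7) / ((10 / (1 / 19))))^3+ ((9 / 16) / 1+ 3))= 12559423207 / 30008125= 418.53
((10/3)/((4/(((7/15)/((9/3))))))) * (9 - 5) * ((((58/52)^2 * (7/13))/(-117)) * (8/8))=-41209/13880646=-0.00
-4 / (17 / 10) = -40 / 17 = -2.35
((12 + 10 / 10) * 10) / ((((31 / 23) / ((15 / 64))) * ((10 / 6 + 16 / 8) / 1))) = 67275 / 10912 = 6.17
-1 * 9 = -9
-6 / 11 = -0.55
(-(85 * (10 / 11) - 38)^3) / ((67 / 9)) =-8136.56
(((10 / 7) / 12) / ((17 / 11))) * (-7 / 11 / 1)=-5 / 102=-0.05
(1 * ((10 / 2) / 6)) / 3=5 / 18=0.28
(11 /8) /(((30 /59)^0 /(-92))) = -253 /2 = -126.50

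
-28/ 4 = -7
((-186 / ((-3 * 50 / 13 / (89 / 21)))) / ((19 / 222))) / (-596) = -1.34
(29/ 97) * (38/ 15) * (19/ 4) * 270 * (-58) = -5464818/ 97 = -56338.33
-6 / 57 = -2 / 19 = -0.11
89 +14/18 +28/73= 90.16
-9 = -9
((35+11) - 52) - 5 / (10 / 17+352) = -6.01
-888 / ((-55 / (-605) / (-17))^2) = -31052472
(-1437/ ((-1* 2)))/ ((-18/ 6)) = -479/ 2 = -239.50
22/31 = 0.71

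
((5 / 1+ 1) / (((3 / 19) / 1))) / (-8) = -19 / 4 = -4.75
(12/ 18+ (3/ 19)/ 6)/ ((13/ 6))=79/ 247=0.32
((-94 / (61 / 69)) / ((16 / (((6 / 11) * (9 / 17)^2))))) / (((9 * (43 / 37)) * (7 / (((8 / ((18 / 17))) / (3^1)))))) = -119991 / 3433507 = -0.03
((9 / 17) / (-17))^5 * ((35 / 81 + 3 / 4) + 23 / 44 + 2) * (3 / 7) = -7219287 / 155231530334573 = -0.00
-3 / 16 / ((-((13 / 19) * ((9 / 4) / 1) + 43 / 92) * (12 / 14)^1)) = 3059 / 28064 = 0.11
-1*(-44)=44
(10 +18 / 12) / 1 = 23 / 2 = 11.50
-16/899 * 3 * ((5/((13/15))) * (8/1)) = -28800/11687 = -2.46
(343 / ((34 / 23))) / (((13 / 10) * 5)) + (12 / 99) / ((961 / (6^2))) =83405227 / 2336191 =35.70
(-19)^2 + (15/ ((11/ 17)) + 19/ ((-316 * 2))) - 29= 2469015/ 6952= 355.15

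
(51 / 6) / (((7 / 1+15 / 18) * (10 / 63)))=3213 / 470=6.84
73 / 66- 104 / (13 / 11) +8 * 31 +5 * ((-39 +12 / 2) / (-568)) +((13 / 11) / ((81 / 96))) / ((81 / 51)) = 739144627 / 4554792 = 162.28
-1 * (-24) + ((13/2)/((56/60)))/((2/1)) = 1539/56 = 27.48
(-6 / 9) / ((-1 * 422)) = 1 / 633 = 0.00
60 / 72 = 5 / 6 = 0.83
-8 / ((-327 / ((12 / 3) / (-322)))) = -16 / 52647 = -0.00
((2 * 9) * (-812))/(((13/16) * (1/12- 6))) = 3040.38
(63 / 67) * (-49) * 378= -1166886 / 67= -17416.21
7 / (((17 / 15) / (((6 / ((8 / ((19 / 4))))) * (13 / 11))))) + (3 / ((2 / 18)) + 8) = 182525 / 2992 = 61.00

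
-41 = -41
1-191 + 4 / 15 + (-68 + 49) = -3131 / 15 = -208.73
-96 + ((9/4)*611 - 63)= 1215.75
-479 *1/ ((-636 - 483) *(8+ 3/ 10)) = 4790/ 92877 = 0.05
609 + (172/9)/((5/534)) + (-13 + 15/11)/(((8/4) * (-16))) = 437321/165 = 2650.43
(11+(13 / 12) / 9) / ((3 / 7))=8407 / 324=25.95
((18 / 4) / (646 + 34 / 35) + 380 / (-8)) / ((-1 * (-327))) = -238985 / 1645464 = -0.15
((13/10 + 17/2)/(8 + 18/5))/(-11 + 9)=-0.42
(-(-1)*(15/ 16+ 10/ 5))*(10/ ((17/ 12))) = 705/ 34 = 20.74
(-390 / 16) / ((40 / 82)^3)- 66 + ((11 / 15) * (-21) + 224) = -862639 / 12800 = -67.39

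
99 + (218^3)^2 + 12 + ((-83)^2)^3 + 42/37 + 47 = 3983469856292029/37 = 107661347467352.14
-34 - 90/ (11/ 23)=-2444/ 11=-222.18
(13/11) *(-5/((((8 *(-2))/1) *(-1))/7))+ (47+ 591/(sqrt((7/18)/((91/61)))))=7817/176+ 1773 *sqrt(1586)/61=1201.94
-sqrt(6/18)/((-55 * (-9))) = -sqrt(3)/1485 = -0.00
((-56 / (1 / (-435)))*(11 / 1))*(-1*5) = -1339800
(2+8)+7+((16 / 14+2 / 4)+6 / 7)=39 / 2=19.50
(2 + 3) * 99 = 495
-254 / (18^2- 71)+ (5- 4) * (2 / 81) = -20068 / 20493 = -0.98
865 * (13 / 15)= 749.67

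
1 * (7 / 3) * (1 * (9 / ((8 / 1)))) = 21 / 8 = 2.62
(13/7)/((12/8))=26/21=1.24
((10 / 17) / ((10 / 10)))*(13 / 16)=65 / 136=0.48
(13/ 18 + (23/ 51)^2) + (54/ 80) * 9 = 80927/ 11560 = 7.00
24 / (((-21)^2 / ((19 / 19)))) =8 / 147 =0.05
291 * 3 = 873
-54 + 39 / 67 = -3579 / 67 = -53.42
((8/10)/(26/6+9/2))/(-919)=-24/243535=-0.00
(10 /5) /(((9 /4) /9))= 8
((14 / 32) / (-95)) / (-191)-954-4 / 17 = -4709570921 / 4935440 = -954.24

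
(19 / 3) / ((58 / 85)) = 1615 / 174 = 9.28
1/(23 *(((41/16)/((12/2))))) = 96/943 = 0.10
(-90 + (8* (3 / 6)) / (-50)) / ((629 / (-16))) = 36032 / 15725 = 2.29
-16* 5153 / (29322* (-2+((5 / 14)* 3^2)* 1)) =-577136 / 249237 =-2.32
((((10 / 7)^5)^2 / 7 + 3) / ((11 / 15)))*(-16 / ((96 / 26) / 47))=-4424745418145 / 1977326743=-2237.74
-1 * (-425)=425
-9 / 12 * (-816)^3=407503872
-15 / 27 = -5 / 9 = -0.56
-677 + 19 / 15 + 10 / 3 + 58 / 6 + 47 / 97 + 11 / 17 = -16364719 / 24735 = -661.60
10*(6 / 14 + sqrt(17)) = 30 / 7 + 10*sqrt(17) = 45.52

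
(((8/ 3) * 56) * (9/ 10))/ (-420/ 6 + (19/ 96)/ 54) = -3483648/ 1814305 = -1.92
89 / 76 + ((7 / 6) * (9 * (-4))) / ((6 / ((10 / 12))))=-1063 / 228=-4.66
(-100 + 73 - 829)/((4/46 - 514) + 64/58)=142738/85511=1.67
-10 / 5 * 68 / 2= -68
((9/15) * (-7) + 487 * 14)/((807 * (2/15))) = 34069/538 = 63.33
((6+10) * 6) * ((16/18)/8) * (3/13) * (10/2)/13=160/169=0.95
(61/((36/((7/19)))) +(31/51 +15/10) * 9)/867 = 227849/10081476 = 0.02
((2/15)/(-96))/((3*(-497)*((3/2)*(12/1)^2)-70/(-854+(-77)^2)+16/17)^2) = -1215245/90752088293854346304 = -0.00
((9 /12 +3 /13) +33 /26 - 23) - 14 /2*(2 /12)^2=-377 /18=-20.94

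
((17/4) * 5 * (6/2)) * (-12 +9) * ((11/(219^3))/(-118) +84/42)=-210699386605/550848072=-382.50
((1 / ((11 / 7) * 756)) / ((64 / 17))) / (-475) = -17 / 36115200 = -0.00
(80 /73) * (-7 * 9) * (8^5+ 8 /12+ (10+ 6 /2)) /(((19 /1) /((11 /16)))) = -113588475 /1387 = -81895.08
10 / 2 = 5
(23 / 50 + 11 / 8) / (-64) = -367 / 12800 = -0.03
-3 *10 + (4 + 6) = -20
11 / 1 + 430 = 441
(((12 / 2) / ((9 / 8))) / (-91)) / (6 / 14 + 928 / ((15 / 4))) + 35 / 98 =1690765 / 4737278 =0.36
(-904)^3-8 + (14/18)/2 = -13297738889/18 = -738763271.61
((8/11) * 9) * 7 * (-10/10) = -504/11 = -45.82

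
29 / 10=2.90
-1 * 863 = -863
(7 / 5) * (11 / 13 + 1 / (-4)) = 0.83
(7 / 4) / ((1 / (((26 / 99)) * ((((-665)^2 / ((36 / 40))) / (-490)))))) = -821275 / 1782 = -460.87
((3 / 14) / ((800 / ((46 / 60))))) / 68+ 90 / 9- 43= -251327977 / 7616000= -33.00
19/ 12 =1.58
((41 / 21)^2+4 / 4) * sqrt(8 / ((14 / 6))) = 4244 * sqrt(42) / 3087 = 8.91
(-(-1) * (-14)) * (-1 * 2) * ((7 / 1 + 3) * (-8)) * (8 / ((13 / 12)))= -215040 / 13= -16541.54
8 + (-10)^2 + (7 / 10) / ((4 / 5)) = 871 / 8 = 108.88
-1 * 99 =-99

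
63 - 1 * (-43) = 106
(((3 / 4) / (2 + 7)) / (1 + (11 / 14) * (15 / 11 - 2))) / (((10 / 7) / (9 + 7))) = 28 / 15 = 1.87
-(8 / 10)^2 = -16 / 25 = -0.64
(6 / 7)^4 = 1296 / 2401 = 0.54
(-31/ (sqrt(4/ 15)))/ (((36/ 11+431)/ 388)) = -66154 * sqrt(15)/ 4777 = -53.63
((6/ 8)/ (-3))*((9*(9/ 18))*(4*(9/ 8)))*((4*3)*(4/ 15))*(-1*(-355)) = -5751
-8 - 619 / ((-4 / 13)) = 8015 / 4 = 2003.75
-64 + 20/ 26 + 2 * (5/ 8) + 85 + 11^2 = 7489/ 52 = 144.02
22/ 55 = 2/ 5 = 0.40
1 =1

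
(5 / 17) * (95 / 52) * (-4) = -475 / 221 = -2.15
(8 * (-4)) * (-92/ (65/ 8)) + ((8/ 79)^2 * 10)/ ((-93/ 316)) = 172870144/ 477555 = 361.99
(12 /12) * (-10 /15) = -0.67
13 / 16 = 0.81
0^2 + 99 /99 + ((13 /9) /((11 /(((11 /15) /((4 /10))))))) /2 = 121 /108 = 1.12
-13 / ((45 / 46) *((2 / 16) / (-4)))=19136 / 45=425.24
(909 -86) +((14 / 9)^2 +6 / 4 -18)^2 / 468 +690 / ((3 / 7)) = 29887776097 / 12282192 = 2433.42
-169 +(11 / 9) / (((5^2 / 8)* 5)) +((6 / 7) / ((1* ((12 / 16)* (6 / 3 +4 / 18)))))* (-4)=-1346459 / 7875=-170.98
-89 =-89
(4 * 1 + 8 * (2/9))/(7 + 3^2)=13/36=0.36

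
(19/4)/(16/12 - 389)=-57/4652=-0.01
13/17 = 0.76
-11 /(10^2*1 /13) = -1.43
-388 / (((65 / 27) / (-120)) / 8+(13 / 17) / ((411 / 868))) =-4684531968 / 19468475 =-240.62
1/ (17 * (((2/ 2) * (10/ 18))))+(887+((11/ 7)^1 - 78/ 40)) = 2110411/ 2380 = 886.73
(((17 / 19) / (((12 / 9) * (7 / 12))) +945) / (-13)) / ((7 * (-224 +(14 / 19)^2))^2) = -431561421 / 14508083816408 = -0.00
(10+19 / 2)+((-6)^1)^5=-15513 / 2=-7756.50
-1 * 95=-95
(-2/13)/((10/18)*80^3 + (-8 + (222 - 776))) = -9/16607123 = -0.00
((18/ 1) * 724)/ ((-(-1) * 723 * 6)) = 724/ 241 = 3.00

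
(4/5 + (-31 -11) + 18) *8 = -928/5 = -185.60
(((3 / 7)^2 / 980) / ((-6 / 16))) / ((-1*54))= 1 / 108045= 0.00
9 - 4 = 5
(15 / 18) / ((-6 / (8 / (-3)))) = 10 / 27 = 0.37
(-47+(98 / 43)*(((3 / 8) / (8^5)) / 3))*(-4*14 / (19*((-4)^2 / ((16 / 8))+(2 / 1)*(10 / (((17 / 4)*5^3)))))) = 112580996775 / 6532235264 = 17.23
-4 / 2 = -2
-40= -40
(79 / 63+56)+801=54070 / 63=858.25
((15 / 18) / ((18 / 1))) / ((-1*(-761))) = 5 / 82188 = 0.00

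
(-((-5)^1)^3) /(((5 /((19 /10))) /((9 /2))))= 855 /4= 213.75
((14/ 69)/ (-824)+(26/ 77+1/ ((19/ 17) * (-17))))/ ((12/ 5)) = 0.12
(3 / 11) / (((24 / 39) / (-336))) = -1638 / 11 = -148.91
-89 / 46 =-1.93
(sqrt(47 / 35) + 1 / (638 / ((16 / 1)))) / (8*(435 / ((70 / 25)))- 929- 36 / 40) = 0.00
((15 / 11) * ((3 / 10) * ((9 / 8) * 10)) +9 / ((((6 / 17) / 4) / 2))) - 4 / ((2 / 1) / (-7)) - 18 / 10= 97153 / 440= 220.80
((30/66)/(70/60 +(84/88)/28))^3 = 1728000/31855013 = 0.05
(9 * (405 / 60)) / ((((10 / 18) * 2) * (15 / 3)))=2187 / 200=10.94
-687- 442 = -1129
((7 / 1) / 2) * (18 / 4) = 63 / 4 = 15.75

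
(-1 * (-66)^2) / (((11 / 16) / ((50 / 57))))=-105600 / 19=-5557.89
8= 8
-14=-14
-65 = -65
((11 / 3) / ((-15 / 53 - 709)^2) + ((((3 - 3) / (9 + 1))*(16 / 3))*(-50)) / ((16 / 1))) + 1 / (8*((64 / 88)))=182172683 / 1059868848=0.17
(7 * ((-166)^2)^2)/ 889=759333136/ 127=5979001.07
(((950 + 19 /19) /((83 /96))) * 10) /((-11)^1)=-912960 /913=-999.96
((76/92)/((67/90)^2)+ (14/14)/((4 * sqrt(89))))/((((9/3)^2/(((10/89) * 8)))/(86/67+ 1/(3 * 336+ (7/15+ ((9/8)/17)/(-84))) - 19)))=-93532364856216000/35464321722105631 - 1367432234740 * sqrt(89)/275135565192273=-2.68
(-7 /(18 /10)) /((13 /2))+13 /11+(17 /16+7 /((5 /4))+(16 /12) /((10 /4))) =800963 /102960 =7.78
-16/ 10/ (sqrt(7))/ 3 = -8*sqrt(7)/ 105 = -0.20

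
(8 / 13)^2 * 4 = 256 / 169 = 1.51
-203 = -203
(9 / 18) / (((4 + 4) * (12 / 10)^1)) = 5 / 96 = 0.05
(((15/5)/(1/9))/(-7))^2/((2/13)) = 9477/98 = 96.70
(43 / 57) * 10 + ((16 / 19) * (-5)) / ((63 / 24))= 790 / 133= 5.94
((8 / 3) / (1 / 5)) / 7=40 / 21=1.90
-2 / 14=-1 / 7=-0.14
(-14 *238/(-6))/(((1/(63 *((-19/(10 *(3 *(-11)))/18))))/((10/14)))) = 15827/198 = 79.93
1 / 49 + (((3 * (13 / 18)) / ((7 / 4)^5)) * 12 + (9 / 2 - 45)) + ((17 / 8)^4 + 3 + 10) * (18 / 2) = 18010466463 / 68841472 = 261.62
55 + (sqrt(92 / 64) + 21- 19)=sqrt(23) / 4 + 57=58.20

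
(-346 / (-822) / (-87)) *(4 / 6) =-346 / 107271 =-0.00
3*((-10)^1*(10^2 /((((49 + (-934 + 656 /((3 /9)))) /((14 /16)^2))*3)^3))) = -14706125 /374608661151744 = -0.00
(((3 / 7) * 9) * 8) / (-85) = -216 / 595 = -0.36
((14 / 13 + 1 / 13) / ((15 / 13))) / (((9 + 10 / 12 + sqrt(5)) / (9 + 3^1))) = 4248 / 3301 -432 *sqrt(5) / 3301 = 0.99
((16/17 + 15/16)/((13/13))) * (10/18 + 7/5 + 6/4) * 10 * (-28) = -1112447/612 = -1817.72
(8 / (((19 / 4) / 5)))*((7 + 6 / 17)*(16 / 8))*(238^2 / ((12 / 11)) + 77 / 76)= 118388270000 / 18411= 6430300.91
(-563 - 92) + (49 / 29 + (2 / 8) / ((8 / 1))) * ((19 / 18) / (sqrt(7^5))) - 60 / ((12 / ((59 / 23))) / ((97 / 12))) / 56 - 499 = -17864839 / 15456 + 30343 * sqrt(7) / 5729472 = -1155.84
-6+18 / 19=-96 / 19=-5.05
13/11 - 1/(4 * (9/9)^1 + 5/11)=516/539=0.96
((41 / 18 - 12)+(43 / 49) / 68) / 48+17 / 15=6700921 / 7197120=0.93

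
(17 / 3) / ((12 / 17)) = 289 / 36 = 8.03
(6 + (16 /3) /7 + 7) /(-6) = -289 /126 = -2.29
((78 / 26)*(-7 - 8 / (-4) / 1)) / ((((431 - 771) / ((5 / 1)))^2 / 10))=-75 / 2312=-0.03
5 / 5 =1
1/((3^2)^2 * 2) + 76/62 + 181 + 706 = 4460701/5022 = 888.23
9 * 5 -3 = 42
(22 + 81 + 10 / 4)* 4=422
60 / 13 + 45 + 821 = 11318 / 13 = 870.62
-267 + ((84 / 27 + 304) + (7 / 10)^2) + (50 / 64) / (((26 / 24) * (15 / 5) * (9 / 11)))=956941 / 23400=40.89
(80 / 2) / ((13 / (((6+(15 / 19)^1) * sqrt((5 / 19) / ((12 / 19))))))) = 860 * sqrt(15) / 247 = 13.48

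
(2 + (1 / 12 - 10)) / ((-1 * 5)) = 19 / 12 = 1.58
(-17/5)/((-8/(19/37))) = 323/1480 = 0.22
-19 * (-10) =190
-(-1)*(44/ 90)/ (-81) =-22/ 3645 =-0.01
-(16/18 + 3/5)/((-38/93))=2077/570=3.64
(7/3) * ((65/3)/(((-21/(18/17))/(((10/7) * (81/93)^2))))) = -315900/114359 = -2.76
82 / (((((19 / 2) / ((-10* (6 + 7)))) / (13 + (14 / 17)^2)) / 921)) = -77620001160 / 5491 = -14135858.89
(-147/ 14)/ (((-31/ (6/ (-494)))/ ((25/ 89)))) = -1575/ 1362946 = -0.00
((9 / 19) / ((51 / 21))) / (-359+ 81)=-63 / 89794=-0.00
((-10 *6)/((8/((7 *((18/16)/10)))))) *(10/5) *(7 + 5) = -567/4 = -141.75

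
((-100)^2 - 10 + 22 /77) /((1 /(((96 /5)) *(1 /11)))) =6713472 /385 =17437.59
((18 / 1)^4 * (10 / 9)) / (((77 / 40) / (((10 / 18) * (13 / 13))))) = 2592000 / 77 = 33662.34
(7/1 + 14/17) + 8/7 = 8.97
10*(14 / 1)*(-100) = -14000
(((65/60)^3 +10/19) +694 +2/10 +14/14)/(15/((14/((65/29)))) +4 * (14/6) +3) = 23227086841/491029920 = 47.30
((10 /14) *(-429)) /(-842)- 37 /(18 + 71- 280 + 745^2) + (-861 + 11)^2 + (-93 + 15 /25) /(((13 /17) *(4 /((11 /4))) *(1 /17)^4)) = -377491816161592129 /60732129640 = -6215685.48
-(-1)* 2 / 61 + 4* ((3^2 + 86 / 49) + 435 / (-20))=-131357 / 2989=-43.95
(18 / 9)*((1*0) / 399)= 0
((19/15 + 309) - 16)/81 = 3.63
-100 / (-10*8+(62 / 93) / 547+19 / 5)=820500 / 625211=1.31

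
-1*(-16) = 16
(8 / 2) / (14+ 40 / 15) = 0.24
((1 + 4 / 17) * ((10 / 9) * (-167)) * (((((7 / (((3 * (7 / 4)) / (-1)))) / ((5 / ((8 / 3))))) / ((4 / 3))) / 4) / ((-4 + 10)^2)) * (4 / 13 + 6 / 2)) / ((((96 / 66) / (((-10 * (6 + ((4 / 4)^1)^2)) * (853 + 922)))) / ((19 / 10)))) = -455751.78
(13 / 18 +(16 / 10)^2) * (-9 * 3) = -4431 / 50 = -88.62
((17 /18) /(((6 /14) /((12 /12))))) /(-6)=-119 /324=-0.37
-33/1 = -33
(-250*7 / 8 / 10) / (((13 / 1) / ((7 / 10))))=-245 / 208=-1.18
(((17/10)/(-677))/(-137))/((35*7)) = 17/227235050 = 0.00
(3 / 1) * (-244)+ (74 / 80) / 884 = -25883483 / 35360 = -732.00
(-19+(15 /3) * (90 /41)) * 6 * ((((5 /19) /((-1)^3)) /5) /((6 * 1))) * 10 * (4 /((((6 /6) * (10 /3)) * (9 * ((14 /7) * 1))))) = 658 /2337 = 0.28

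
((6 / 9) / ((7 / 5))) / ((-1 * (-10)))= 1 / 21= 0.05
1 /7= 0.14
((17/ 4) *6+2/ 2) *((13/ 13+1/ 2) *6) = 477/ 2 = 238.50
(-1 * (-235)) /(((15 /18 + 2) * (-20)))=-141 /34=-4.15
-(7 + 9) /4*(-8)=32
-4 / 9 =-0.44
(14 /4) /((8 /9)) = 3.94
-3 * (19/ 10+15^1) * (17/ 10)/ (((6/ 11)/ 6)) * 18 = -853281/ 50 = -17065.62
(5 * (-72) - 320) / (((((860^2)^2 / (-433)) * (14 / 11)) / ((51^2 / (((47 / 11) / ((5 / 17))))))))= 136274193 / 1799656846400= 0.00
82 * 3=246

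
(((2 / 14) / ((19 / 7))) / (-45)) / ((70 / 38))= -1 / 1575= -0.00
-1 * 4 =-4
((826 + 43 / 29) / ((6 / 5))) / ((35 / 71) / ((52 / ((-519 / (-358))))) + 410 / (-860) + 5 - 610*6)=-1136550873380 / 6024951635057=-0.19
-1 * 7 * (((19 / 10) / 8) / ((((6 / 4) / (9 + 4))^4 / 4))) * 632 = -9602893664 / 405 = -23710848.55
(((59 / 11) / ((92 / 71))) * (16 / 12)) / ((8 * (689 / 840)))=146615 / 174317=0.84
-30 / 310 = -3 / 31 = -0.10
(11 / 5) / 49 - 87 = -21304 / 245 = -86.96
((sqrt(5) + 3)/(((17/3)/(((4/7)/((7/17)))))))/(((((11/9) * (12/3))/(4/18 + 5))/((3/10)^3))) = 3807 * sqrt(5)/539000 + 11421/539000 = 0.04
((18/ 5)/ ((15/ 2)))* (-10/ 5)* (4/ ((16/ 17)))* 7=-714/ 25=-28.56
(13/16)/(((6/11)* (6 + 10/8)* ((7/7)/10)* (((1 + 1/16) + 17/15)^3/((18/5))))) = 2965248000/4244532307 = 0.70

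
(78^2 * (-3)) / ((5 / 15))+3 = -54753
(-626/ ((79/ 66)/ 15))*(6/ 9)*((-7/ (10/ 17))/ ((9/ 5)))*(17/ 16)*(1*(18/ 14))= 14925405/ 316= 47232.29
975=975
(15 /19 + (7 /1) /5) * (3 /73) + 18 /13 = 132942 /90155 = 1.47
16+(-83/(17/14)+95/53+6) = -40149/901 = -44.56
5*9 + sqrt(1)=46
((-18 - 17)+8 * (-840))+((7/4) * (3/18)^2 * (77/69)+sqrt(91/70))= -6753.81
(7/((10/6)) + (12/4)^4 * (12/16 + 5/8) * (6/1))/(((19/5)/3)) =40347/76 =530.88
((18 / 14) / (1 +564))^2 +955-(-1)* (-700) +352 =9494709256 / 15642025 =607.00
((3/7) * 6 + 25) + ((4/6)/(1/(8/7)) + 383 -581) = -509/3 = -169.67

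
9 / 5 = 1.80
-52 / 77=-0.68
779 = 779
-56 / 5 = -11.20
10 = 10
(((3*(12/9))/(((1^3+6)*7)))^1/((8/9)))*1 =9/98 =0.09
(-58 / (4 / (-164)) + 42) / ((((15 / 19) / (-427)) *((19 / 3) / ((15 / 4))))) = -775005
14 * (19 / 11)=266 / 11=24.18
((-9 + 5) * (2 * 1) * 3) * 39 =-936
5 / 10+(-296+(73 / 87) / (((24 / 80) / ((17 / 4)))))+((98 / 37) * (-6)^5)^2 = 151567075935857 / 357309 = 424190479.21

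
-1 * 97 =-97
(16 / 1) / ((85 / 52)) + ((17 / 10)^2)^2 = 3083857 / 170000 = 18.14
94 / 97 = 0.97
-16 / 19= -0.84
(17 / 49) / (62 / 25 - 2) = 0.72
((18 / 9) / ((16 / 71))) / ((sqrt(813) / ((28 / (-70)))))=-71*sqrt(813) / 16260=-0.12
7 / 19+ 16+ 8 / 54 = 8473 / 513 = 16.52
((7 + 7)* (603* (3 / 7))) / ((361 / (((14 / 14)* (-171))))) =-1713.79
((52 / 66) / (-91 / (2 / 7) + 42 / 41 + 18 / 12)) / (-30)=533 / 6412725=0.00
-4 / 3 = -1.33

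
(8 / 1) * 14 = 112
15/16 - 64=-1009/16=-63.06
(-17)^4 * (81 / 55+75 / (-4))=-317463321 / 220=-1443015.10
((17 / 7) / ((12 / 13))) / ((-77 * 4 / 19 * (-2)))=4199 / 51744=0.08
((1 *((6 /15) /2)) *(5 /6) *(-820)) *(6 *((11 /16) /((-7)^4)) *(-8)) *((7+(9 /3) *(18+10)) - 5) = 387860 /2401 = 161.54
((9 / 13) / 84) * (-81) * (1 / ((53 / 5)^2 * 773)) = -0.00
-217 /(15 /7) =-1519 /15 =-101.27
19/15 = 1.27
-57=-57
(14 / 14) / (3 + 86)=1 / 89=0.01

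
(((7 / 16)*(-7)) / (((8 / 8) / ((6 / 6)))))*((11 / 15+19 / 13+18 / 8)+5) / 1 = -28.92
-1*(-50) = 50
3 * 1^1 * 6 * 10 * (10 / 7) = 1800 / 7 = 257.14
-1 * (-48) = 48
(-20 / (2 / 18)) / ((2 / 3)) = -270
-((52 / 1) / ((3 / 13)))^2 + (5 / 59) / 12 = -107846321 / 2124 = -50775.10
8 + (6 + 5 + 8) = 27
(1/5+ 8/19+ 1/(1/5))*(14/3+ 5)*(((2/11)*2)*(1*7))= 138.31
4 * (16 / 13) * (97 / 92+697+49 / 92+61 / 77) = 79270432 / 23023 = 3443.10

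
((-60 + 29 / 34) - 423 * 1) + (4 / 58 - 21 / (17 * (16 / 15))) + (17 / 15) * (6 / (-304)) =-362134627 / 749360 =-483.26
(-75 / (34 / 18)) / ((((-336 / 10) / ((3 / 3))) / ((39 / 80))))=0.58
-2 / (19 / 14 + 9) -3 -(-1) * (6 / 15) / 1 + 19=470 / 29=16.21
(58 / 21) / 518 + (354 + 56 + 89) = 2714090 / 5439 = 499.01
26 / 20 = 13 / 10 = 1.30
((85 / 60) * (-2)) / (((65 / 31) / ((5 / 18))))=-527 / 1404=-0.38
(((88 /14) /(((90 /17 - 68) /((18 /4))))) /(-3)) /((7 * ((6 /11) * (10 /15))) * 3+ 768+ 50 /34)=104907 /542185189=0.00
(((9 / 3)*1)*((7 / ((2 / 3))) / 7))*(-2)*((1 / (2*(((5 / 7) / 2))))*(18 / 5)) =-1134 / 25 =-45.36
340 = 340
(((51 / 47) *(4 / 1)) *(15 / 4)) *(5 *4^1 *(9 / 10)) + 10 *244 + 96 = 132962 / 47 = 2828.98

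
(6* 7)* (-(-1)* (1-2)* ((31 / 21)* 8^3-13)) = -31198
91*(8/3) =728/3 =242.67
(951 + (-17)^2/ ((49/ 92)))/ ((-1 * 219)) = -73187/ 10731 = -6.82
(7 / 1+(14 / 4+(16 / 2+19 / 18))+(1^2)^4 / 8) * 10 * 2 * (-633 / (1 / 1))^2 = 315431285 / 2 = 157715642.50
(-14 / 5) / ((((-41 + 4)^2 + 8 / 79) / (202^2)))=-45129224 / 540795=-83.45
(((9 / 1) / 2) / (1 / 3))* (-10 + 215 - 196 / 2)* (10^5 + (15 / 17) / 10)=9822608667 / 68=144450127.46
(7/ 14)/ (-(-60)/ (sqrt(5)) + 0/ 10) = sqrt(5)/ 120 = 0.02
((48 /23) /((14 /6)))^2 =20736 /25921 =0.80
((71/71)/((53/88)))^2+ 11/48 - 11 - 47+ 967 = 122964899/134832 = 911.99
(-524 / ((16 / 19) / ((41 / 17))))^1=-102049 / 68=-1500.72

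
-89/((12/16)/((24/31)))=-2848/31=-91.87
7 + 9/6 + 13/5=111/10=11.10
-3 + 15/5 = 0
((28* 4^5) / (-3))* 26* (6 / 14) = -106496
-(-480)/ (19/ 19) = 480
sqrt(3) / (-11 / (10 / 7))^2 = 100 * sqrt(3) / 5929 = 0.03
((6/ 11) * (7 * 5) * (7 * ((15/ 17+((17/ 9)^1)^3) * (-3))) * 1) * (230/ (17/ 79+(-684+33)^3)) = 210242526200/ 82534721609241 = 0.00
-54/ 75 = -18/ 25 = -0.72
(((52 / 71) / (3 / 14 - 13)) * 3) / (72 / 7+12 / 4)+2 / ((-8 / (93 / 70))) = -38066927 / 110314120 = -0.35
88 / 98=44 / 49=0.90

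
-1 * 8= -8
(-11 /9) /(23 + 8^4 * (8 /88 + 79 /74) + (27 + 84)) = -4477 /17872218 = -0.00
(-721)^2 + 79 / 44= 519842.80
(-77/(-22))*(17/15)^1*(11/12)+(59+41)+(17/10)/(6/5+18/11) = 243911/2340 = 104.24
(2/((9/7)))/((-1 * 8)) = -7/36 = -0.19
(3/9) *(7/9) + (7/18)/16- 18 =-15307/864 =-17.72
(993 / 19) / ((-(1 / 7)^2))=-48657 / 19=-2560.89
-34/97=-0.35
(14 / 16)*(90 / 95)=63 / 76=0.83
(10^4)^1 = 10000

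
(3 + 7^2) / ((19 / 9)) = 468 / 19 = 24.63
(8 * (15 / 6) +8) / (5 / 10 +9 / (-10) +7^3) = 140 / 1713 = 0.08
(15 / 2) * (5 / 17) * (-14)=-525 / 17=-30.88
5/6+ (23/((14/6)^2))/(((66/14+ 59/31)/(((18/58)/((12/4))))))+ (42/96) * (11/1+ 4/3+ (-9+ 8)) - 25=-19.14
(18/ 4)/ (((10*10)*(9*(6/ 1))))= 1/ 1200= 0.00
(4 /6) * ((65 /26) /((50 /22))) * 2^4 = 176 /15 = 11.73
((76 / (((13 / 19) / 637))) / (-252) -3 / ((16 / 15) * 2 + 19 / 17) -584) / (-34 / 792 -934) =284195648 / 306631349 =0.93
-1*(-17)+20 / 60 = 52 / 3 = 17.33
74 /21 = 3.52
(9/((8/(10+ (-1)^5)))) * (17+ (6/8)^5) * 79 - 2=112932365/8192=13785.69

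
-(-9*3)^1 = 27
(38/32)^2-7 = -1431/256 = -5.59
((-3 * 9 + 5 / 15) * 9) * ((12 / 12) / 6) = -40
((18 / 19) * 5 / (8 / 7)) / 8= 315 / 608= 0.52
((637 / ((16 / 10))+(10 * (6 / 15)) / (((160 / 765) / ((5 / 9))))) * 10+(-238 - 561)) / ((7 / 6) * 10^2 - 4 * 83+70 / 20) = -19731 / 1271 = -15.52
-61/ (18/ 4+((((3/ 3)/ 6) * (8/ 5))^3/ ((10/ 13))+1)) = -2058750/ 186457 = -11.04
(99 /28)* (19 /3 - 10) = -363 /28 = -12.96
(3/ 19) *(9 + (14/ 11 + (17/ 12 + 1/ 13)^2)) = 3347147/ 1695408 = 1.97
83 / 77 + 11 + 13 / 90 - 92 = -552859 / 6930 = -79.78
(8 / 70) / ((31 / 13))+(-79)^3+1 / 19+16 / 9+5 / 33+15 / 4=-4024896414017 / 8163540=-493033.22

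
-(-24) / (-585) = -8 / 195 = -0.04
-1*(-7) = 7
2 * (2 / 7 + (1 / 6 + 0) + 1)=61 / 21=2.90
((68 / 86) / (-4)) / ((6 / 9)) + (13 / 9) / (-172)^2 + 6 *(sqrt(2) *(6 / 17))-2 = -611447 / 266256 + 36 *sqrt(2) / 17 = 0.70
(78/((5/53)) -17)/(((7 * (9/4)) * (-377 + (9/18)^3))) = -129568/949725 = -0.14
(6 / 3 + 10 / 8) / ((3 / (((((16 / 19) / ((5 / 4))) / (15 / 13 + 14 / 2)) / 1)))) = 1352 / 15105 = 0.09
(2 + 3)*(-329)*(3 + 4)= -11515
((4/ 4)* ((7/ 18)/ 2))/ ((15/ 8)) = 14/ 135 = 0.10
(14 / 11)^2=196 / 121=1.62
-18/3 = -6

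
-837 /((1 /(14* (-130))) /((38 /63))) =918840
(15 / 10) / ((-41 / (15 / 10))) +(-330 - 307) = -104477 / 164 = -637.05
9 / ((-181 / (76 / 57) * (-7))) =0.01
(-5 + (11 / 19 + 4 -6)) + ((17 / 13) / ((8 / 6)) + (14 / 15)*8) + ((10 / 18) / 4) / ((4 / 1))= 366547 / 177840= 2.06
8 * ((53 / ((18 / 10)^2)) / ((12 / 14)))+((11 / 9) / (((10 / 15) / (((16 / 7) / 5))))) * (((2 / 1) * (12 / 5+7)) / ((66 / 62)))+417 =24854849 / 42525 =584.48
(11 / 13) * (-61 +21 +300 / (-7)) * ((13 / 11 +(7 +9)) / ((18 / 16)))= -13920 / 13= -1070.77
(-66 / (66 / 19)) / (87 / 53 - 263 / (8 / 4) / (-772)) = -1554808 / 148267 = -10.49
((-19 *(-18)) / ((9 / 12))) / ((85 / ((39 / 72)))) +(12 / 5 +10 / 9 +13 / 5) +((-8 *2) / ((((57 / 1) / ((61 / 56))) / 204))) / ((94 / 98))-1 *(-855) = 545823809 / 683145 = 798.99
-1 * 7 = -7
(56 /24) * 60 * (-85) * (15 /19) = -178500 /19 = -9394.74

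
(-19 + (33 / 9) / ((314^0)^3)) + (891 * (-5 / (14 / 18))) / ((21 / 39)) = -1565959 / 147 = -10652.78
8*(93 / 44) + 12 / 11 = 18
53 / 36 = 1.47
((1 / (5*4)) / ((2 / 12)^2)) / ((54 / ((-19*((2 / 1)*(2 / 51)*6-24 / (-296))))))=-6593 / 18870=-0.35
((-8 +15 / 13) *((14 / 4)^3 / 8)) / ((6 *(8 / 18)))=-91581 / 6656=-13.76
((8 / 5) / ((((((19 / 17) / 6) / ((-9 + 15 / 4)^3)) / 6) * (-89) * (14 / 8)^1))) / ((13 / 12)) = 4858056 / 109915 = 44.20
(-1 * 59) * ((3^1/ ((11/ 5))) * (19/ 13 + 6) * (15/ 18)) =-143075/ 286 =-500.26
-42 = -42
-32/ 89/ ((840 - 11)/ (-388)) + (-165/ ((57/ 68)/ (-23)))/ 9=503.21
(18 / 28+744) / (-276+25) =-2.97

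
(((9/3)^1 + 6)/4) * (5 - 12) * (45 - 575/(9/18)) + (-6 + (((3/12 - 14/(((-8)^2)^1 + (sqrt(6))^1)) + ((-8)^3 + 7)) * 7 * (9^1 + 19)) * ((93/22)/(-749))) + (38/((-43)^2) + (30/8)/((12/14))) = 639471189773217/35603826280 - 9114 * sqrt(6)/2406965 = 17960.73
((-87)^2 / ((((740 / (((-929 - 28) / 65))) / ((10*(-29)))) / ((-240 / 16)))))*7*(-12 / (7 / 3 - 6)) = -7218509886 / 481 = -15007297.06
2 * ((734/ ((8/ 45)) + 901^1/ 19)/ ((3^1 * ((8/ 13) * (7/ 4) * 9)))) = 4126057/ 14364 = 287.25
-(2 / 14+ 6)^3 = -79507 / 343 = -231.80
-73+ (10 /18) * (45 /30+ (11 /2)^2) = -55.36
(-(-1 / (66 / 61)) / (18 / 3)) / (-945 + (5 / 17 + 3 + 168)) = -1037 / 5208588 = -0.00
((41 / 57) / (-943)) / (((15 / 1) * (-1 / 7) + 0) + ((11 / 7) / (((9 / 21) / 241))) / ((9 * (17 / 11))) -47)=-1071 / 20202947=-0.00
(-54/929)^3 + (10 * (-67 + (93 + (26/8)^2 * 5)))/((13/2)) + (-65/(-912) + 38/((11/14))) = 1364826294258983/8043307372848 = 169.68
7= 7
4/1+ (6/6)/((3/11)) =23/3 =7.67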